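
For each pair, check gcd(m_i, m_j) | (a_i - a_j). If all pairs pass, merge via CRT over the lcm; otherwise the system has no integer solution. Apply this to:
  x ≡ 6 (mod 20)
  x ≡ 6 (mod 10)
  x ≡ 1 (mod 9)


Moduli 20, 10, 9 are not pairwise coprime, so CRT works modulo lcm(m_i) when all pairwise compatibility conditions hold.
Pairwise compatibility: gcd(m_i, m_j) must divide a_i - a_j for every pair.
Merge one congruence at a time:
  Start: x ≡ 6 (mod 20).
  Combine with x ≡ 6 (mod 10): gcd(20, 10) = 10; 6 - 6 = 0, which IS divisible by 10, so compatible.
    Write x = 6 + 20·t and substitute into x ≡ 6 (mod 10): 20·t ≡ 6 − 6 = 0 (mod 10).
    Divide the congruence (and modulus) by g = 10: 2·t ≡ 0 (mod 1).
    Modulo 1 every t works; take t = 0.
    Then x = 6 + 20·0 = 6, valid modulo lcm(20, 10) = 20: x ≡ 6 (mod 20).
  Combine with x ≡ 1 (mod 9): gcd(20, 9) = 1; 1 - 6 = -5, which IS divisible by 1, so compatible.
    Write x = 6 + 20·t and substitute into x ≡ 1 (mod 9): 20·t ≡ 1 − 6 = -5 (mod 9).
    Reduce coefficients mod 9: 2·t ≡ 4 (mod 9).
    The inverse of 2 mod 9 is 5 (since 2·5 = 10 = 1·9 + 1), so t ≡ 5·4 = 20 ≡ 2 (mod 9).
    Then x = 6 + 20·2 = 46, valid modulo lcm(20, 9) = 180: x ≡ 46 (mod 180).
Verify: 46 mod 20 = 6, 46 mod 10 = 6, 46 mod 9 = 1.

x ≡ 46 (mod 180).


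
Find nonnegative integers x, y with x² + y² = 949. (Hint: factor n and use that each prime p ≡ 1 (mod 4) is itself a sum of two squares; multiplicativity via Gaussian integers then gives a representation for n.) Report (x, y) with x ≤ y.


Step 1: Factor n = 949 = 13 · 73.
Step 2: Check the mod-4 condition on each prime factor: 13 ≡ 1 (mod 4), exponent 1; 73 ≡ 1 (mod 4), exponent 1.
All primes ≡ 3 (mod 4) appear to even exponent (or don't appear), so by the two-squares theorem n IS expressible as a sum of two squares.
Step 3: Build a representation. Here n = 13 · 73 is a product of primes ≡ 1 (mod 4). Each prime p ≡ 1 (mod 4) is itself a sum of two squares; find a² by testing p − a² for a perfect square:
  13: 13 − 1² = 12, 13 − 2² = 9 = 3² ⇒ 13 = 2² + 3².
  73: 73 − 1² = 72, 73 − 2² = 69, 73 − 3² = 64 = 8² ⇒ 73 = 3² + 8².
  Combine using the Brahmagupta–Fibonacci identity (a² + b²)(c² + d²) = (ac − bd)² + (ad + bc)² = (ac + bd)² + (ad − bc)²:
  13 · 73 = 949: from (2² + 3²)(3² + 8²), take (2·3 − 3·8, 2·8 + 3·3) = (6 − 24, 16 + 9) = (-18, 25); dropping signs (only squares matter) gives (18, 25); check 18² + 25² = 324 + 625 = 949 ✓.
Step 4: Order so x ≤ y and verify: 18² + 25² = 324 + 625 = 949 = n. ✓

n = 949 = 18² + 25² (one valid representation with x ≤ y).


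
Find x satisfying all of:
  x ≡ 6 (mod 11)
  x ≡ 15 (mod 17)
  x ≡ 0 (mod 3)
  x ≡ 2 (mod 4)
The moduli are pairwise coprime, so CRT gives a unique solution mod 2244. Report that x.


Product of moduli M = 11 · 17 · 3 · 4 = 2244.
Merge one congruence at a time:
  Start: x ≡ 6 (mod 11).
  Combine with x ≡ 15 (mod 17); new modulus lcm = 187.
    Write x = 6 + 11·t and substitute into x ≡ 15 (mod 17): 11·t ≡ 15 − 6 = 9 (mod 17).
    The inverse of 11 mod 17 is 14 (since 11·14 = 154 = 9·17 + 1), so t ≡ 14·9 = 126 ≡ 7 (mod 17).
    Then x = 6 + 11·7 = 83, valid modulo lcm(11, 17) = 187: x ≡ 83 (mod 187).
  Combine with x ≡ 0 (mod 3); new modulus lcm = 561.
    Write x = 83 + 187·t and substitute into x ≡ 0 (mod 3): 187·t ≡ 0 − 83 = -83 (mod 3).
    Reduce coefficients mod 3: 1·t ≡ 1 (mod 3).
    So t ≡ 1 (mod 3).
    Then x = 83 + 187·1 = 270, valid modulo lcm(187, 3) = 561: x ≡ 270 (mod 561).
  Combine with x ≡ 2 (mod 4); new modulus lcm = 2244.
    Write x = 270 + 561·t and substitute into x ≡ 2 (mod 4): 561·t ≡ 2 − 270 = -268 (mod 4).
    Reduce coefficients mod 4: 1·t ≡ 0 (mod 4).
    So t ≡ 0 (mod 4).
    Then x = 270 + 561·0 = 270, valid modulo lcm(561, 4) = 2244: x ≡ 270 (mod 2244).
Verify against each original: 270 mod 11 = 6, 270 mod 17 = 15, 270 mod 3 = 0, 270 mod 4 = 2.

x ≡ 270 (mod 2244).


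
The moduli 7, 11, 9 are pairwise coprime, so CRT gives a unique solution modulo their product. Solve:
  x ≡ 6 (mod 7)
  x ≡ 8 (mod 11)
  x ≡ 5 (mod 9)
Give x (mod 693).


Moduli 7, 11, 9 are pairwise coprime; by CRT there is a unique solution modulo M = 7 · 11 · 9 = 693.
Solve pairwise, accumulating the modulus:
  Start with x ≡ 6 (mod 7).
  Combine with x ≡ 8 (mod 11): since gcd(7, 11) = 1, we get a unique residue mod 77.
    Write x = 6 + 7·t and substitute into x ≡ 8 (mod 11): 7·t ≡ 8 − 6 = 2 (mod 11).
    The inverse of 7 mod 11 is 8 (since 7·8 = 56 = 5·11 + 1), so t ≡ 8·2 = 16 ≡ 5 (mod 11).
    Then x = 6 + 7·5 = 41, valid modulo lcm(7, 11) = 77: x ≡ 41 (mod 77).
  Combine with x ≡ 5 (mod 9): since gcd(77, 9) = 1, we get a unique residue mod 693.
    Write x = 41 + 77·t and substitute into x ≡ 5 (mod 9): 77·t ≡ 5 − 41 = -36 (mod 9).
    Reduce coefficients mod 9: 5·t ≡ 0 (mod 9).
    The inverse of 5 mod 9 is 2 (since 5·2 = 10 = 1·9 + 1), so t ≡ 2·0 = 0 ≡ 0 (mod 9).
    Then x = 41 + 77·0 = 41, valid modulo lcm(77, 9) = 693: x ≡ 41 (mod 693).
Verify: 41 mod 7 = 6 ✓, 41 mod 11 = 8 ✓, 41 mod 9 = 5 ✓.

x ≡ 41 (mod 693).


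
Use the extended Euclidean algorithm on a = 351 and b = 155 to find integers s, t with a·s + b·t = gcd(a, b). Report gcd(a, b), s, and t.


Euclidean algorithm on (351, 155) — divide until remainder is 0:
  351 = 2 · 155 + 41
  155 = 3 · 41 + 32
  41 = 1 · 32 + 9
  32 = 3 · 9 + 5
  9 = 1 · 5 + 4
  5 = 1 · 4 + 1
  4 = 4 · 1 + 0
gcd(351, 155) = 1.
Track Bezout coefficients alongside the remainders: start with r₀ = 351 = a·1 + b·0 (s = 1, t = 0) and r₁ = 155 = a·0 + b·1 (s = 0, t = 1); each new remainder r_{k+1} = r_{k-1} − q_k·r_k inherits s_{k+1} = s_{k-1} − q_k·s_k, t_{k+1} = t_{k-1} − q_k·t_k, so r_k = a·s_k + b·t_k at every step:
  q = 2: r = 41, s = 1 − 2·0 = 1, t = 0 − 2·1 = -2  (check: 351·1 + 155·(-2) = 41)
  q = 3: r = 32, s = 0 − 3·1 = -3, t = 1 − 3·(-2) = 7  (check: 351·(-3) + 155·7 = 32)
  q = 1: r = 9, s = 1 − 1·(-3) = 4, t = -2 − 1·7 = -9  (check: 351·4 + 155·(-9) = 9)
  q = 3: r = 5, s = -3 − 3·4 = -15, t = 7 − 3·(-9) = 34  (check: 351·(-15) + 155·34 = 5)
  q = 1: r = 4, s = 4 − 1·(-15) = 19, t = -9 − 1·34 = -43  (check: 351·19 + 155·(-43) = 4)
  q = 1: r = 1, s = -15 − 1·19 = -34, t = 34 − 1·(-43) = 77  (check: 351·(-34) + 155·77 = 1)
The row with r = 1 (the gcd) gives the Bezout coefficients s = -34, t = 77.
Result: 351 · (-34) + 155 · (77) = 1.

gcd(351, 155) = 1; s = -34, t = 77 (check: 351·(-34) + 155·77 = 1).


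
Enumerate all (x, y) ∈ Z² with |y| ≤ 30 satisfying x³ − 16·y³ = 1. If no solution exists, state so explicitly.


The equation is x³ - 16y³ = 1. For fixed y, x³ = 16·y³ + 1, so a solution requires the RHS to be a perfect cube.
Strategy: iterate y from -30 to 30, compute RHS = 16·y³ + 1, and check whether it is a (positive or negative) perfect cube.
Check small values of y:
  y = 0: RHS = 1 = (1)³ ⇒ x = 1 works.
  y = 1: RHS = 17 is not a perfect cube.
  y = -1: RHS = -15 is not a perfect cube.
  y = 2: RHS = 129 is not a perfect cube.
  y = -2: RHS = -127 is not a perfect cube.
  y = 3: RHS = 433 is not a perfect cube.
  y = -3: RHS = -431 is not a perfect cube.
Continuing the search up to |y| = 30 finds no further solutions beyond those listed.
Collected solutions: (1, 0).

Solutions (with |y| ≤ 30): (1, 0).


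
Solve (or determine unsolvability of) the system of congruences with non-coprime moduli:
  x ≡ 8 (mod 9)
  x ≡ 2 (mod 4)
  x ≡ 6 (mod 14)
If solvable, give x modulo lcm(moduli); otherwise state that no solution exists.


Moduli 9, 4, 14 are not pairwise coprime, so CRT works modulo lcm(m_i) when all pairwise compatibility conditions hold.
Pairwise compatibility: gcd(m_i, m_j) must divide a_i - a_j for every pair.
Merge one congruence at a time:
  Start: x ≡ 8 (mod 9).
  Combine with x ≡ 2 (mod 4): gcd(9, 4) = 1; 2 - 8 = -6, which IS divisible by 1, so compatible.
    Write x = 8 + 9·t and substitute into x ≡ 2 (mod 4): 9·t ≡ 2 − 8 = -6 (mod 4).
    Reduce coefficients mod 4: 1·t ≡ 2 (mod 4).
    So t ≡ 2 (mod 4).
    Then x = 8 + 9·2 = 26, valid modulo lcm(9, 4) = 36: x ≡ 26 (mod 36).
  Combine with x ≡ 6 (mod 14): gcd(36, 14) = 2; 6 - 26 = -20, which IS divisible by 2, so compatible.
    Write x = 26 + 36·t and substitute into x ≡ 6 (mod 14): 36·t ≡ 6 − 26 = -20 (mod 14).
    Divide the congruence (and modulus) by g = 2: 18·t ≡ -10 (mod 7).
    Reduce coefficients mod 7: 4·t ≡ 4 (mod 7).
    The inverse of 4 mod 7 is 2 (since 4·2 = 8 = 1·7 + 1), so t ≡ 2·4 = 8 ≡ 1 (mod 7).
    Then x = 26 + 36·1 = 62, valid modulo lcm(36, 14) = 252: x ≡ 62 (mod 252).
Verify: 62 mod 9 = 8, 62 mod 4 = 2, 62 mod 14 = 6.

x ≡ 62 (mod 252).


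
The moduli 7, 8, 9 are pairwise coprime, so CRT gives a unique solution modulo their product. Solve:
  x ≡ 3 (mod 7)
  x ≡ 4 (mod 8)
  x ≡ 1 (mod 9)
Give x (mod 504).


Moduli 7, 8, 9 are pairwise coprime; by CRT there is a unique solution modulo M = 7 · 8 · 9 = 504.
Solve pairwise, accumulating the modulus:
  Start with x ≡ 3 (mod 7).
  Combine with x ≡ 4 (mod 8): since gcd(7, 8) = 1, we get a unique residue mod 56.
    Write x = 3 + 7·t and substitute into x ≡ 4 (mod 8): 7·t ≡ 4 − 3 = 1 (mod 8).
    The inverse of 7 mod 8 is 7 (since 7·7 = 49 = 6·8 + 1), so t ≡ 7·1 = 7 ≡ 7 (mod 8).
    Then x = 3 + 7·7 = 52, valid modulo lcm(7, 8) = 56: x ≡ 52 (mod 56).
  Combine with x ≡ 1 (mod 9): since gcd(56, 9) = 1, we get a unique residue mod 504.
    Write x = 52 + 56·t and substitute into x ≡ 1 (mod 9): 56·t ≡ 1 − 52 = -51 (mod 9).
    Reduce coefficients mod 9: 2·t ≡ 3 (mod 9).
    The inverse of 2 mod 9 is 5 (since 2·5 = 10 = 1·9 + 1), so t ≡ 5·3 = 15 ≡ 6 (mod 9).
    Then x = 52 + 56·6 = 388, valid modulo lcm(56, 9) = 504: x ≡ 388 (mod 504).
Verify: 388 mod 7 = 3 ✓, 388 mod 8 = 4 ✓, 388 mod 9 = 1 ✓.

x ≡ 388 (mod 504).


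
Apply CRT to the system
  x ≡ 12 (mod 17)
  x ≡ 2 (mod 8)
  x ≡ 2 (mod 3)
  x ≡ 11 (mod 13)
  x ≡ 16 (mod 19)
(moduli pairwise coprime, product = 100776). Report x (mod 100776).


Product of moduli M = 17 · 8 · 3 · 13 · 19 = 100776.
Merge one congruence at a time:
  Start: x ≡ 12 (mod 17).
  Combine with x ≡ 2 (mod 8); new modulus lcm = 136.
    Write x = 12 + 17·t and substitute into x ≡ 2 (mod 8): 17·t ≡ 2 − 12 = -10 (mod 8).
    Reduce coefficients mod 8: 1·t ≡ 6 (mod 8).
    So t ≡ 6 (mod 8).
    Then x = 12 + 17·6 = 114, valid modulo lcm(17, 8) = 136: x ≡ 114 (mod 136).
  Combine with x ≡ 2 (mod 3); new modulus lcm = 408.
    Write x = 114 + 136·t and substitute into x ≡ 2 (mod 3): 136·t ≡ 2 − 114 = -112 (mod 3).
    Reduce coefficients mod 3: 1·t ≡ 2 (mod 3).
    So t ≡ 2 (mod 3).
    Then x = 114 + 136·2 = 386, valid modulo lcm(136, 3) = 408: x ≡ 386 (mod 408).
  Combine with x ≡ 11 (mod 13); new modulus lcm = 5304.
    Write x = 386 + 408·t and substitute into x ≡ 11 (mod 13): 408·t ≡ 11 − 386 = -375 (mod 13).
    Reduce coefficients mod 13: 5·t ≡ 2 (mod 13).
    The inverse of 5 mod 13 is 8 (since 5·8 = 40 = 3·13 + 1), so t ≡ 8·2 = 16 ≡ 3 (mod 13).
    Then x = 386 + 408·3 = 1610, valid modulo lcm(408, 13) = 5304: x ≡ 1610 (mod 5304).
  Combine with x ≡ 16 (mod 19); new modulus lcm = 100776.
    Write x = 1610 + 5304·t and substitute into x ≡ 16 (mod 19): 5304·t ≡ 16 − 1610 = -1594 (mod 19).
    Reduce coefficients mod 19: 3·t ≡ 2 (mod 19).
    The inverse of 3 mod 19 is 13 (since 3·13 = 39 = 2·19 + 1), so t ≡ 13·2 = 26 ≡ 7 (mod 19).
    Then x = 1610 + 5304·7 = 38738, valid modulo lcm(5304, 19) = 100776: x ≡ 38738 (mod 100776).
Verify against each original: 38738 mod 17 = 12, 38738 mod 8 = 2, 38738 mod 3 = 2, 38738 mod 13 = 11, 38738 mod 19 = 16.

x ≡ 38738 (mod 100776).


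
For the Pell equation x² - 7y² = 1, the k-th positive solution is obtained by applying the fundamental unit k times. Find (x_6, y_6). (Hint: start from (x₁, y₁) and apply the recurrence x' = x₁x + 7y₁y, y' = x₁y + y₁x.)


Step 1: Find the fundamental solution (x₁, y₁) of x² - 7y² = 1.
  Expand √7 as a continued fraction. a₀ = ⌊√7⌋ = 2; iterate m_{k+1} = d_k·a_k − m_k, d_{k+1} = (7 − m_{k+1}²)/d_k, a_{k+1} = ⌊(a₀ + m_{k+1})/d_{k+1}⌋ (starting m₀ = 0, d₀ = 1), with convergents p_k = a_k·p_{k-1} + p_{k-2}, q_k = a_k·q_{k-1} + q_{k-2} (p₋₁ = 1, q₋₁ = 0):
  k = 0: a₀ = 2; p₀/q₀ = 2/1; p₀² − 7·q₀² = 4 − 7 = -3.
  k = 1: m = 2, d = 3, a = ⌊(2 + 2)/3⌋ = 1; p/q = (1·2 + 1)/(1·1 + 0) = 3/1; p² − 7·q² = 9 − 7 = 2.
  k = 2: m = 1, d = 2, a = ⌊(2 + 1)/2⌋ = 1; p/q = (1·3 + 2)/(1·1 + 1) = 5/2; p² − 7·q² = 25 − 28 = -3.
  k = 3: m = 1, d = 3, a = ⌊(2 + 1)/3⌋ = 1; p/q = (1·5 + 3)/(1·2 + 1) = 8/3; p² − 7·q² = 64 − 63 = 1.
  The first convergent with p² − 7·q² = 1 gives the fundamental solution (x₁, y₁) = (8, 3).
Step 2: Apply the recurrence (x_{n+1}, y_{n+1}) = (x₁x_n + 7y₁y_n, x₁y_n + y₁x_n) repeatedly.
  From (x_1, y_1) = (8, 3): x_2 = 8·8 + 7·3·3 = 127; y_2 = 8·3 + 3·8 = 48.
  From (x_2, y_2) = (127, 48): x_3 = 8·127 + 7·3·48 = 2024; y_3 = 8·48 + 3·127 = 765.
  From (x_3, y_3) = (2024, 765): x_4 = 8·2024 + 7·3·765 = 32257; y_4 = 8·765 + 3·2024 = 12192.
  From (x_4, y_4) = (32257, 12192): x_5 = 8·32257 + 7·3·12192 = 514088; y_5 = 8·12192 + 3·32257 = 194307.
  From (x_5, y_5) = (514088, 194307): x_6 = 8·514088 + 7·3·194307 = 8193151; y_6 = 8·194307 + 3·514088 = 3096720.
Step 3: Verify x_6² - 7·y_6² = 67127723308801 - 67127723308800 = 1 (should be 1). ✓

(x_1, y_1) = (8, 3); (x_6, y_6) = (8193151, 3096720).


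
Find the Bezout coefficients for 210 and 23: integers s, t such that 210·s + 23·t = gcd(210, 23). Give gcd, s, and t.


Euclidean algorithm on (210, 23) — divide until remainder is 0:
  210 = 9 · 23 + 3
  23 = 7 · 3 + 2
  3 = 1 · 2 + 1
  2 = 2 · 1 + 0
gcd(210, 23) = 1.
Track Bezout coefficients alongside the remainders: start with r₀ = 210 = a·1 + b·0 (s = 1, t = 0) and r₁ = 23 = a·0 + b·1 (s = 0, t = 1); each new remainder r_{k+1} = r_{k-1} − q_k·r_k inherits s_{k+1} = s_{k-1} − q_k·s_k, t_{k+1} = t_{k-1} − q_k·t_k, so r_k = a·s_k + b·t_k at every step:
  q = 9: r = 3, s = 1 − 9·0 = 1, t = 0 − 9·1 = -9  (check: 210·1 + 23·(-9) = 3)
  q = 7: r = 2, s = 0 − 7·1 = -7, t = 1 − 7·(-9) = 64  (check: 210·(-7) + 23·64 = 2)
  q = 1: r = 1, s = 1 − 1·(-7) = 8, t = -9 − 1·64 = -73  (check: 210·8 + 23·(-73) = 1)
The row with r = 1 (the gcd) gives the Bezout coefficients s = 8, t = -73.
Result: 210 · (8) + 23 · (-73) = 1.

gcd(210, 23) = 1; s = 8, t = -73 (check: 210·8 + 23·(-73) = 1).


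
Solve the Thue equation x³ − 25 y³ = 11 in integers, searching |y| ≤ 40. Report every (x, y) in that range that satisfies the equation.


The equation is x³ - 25y³ = 11. For fixed y, x³ = 25·y³ + 11, so a solution requires the RHS to be a perfect cube.
Strategy: iterate y from -40 to 40, compute RHS = 25·y³ + 11, and check whether it is a (positive or negative) perfect cube.
Check small values of y:
  y = 0: RHS = 11 is not a perfect cube.
  y = 1: RHS = 36 is not a perfect cube.
  y = -1: RHS = -14 is not a perfect cube.
  y = 2: RHS = 211 is not a perfect cube.
  y = -2: RHS = -189 is not a perfect cube.
  y = 3: RHS = 686 is not a perfect cube.
  y = -3: RHS = -664 is not a perfect cube.
Continuing the search up to |y| = 40 finds no solutions either.
No (x, y) in the scanned range satisfies the equation.

No integer solutions with |y| ≤ 40.


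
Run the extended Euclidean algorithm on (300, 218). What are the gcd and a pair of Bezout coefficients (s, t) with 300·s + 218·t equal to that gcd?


Euclidean algorithm on (300, 218) — divide until remainder is 0:
  300 = 1 · 218 + 82
  218 = 2 · 82 + 54
  82 = 1 · 54 + 28
  54 = 1 · 28 + 26
  28 = 1 · 26 + 2
  26 = 13 · 2 + 0
gcd(300, 218) = 2.
Track Bezout coefficients alongside the remainders: start with r₀ = 300 = a·1 + b·0 (s = 1, t = 0) and r₁ = 218 = a·0 + b·1 (s = 0, t = 1); each new remainder r_{k+1} = r_{k-1} − q_k·r_k inherits s_{k+1} = s_{k-1} − q_k·s_k, t_{k+1} = t_{k-1} − q_k·t_k, so r_k = a·s_k + b·t_k at every step:
  q = 1: r = 82, s = 1 − 1·0 = 1, t = 0 − 1·1 = -1  (check: 300·1 + 218·(-1) = 82)
  q = 2: r = 54, s = 0 − 2·1 = -2, t = 1 − 2·(-1) = 3  (check: 300·(-2) + 218·3 = 54)
  q = 1: r = 28, s = 1 − 1·(-2) = 3, t = -1 − 1·3 = -4  (check: 300·3 + 218·(-4) = 28)
  q = 1: r = 26, s = -2 − 1·3 = -5, t = 3 − 1·(-4) = 7  (check: 300·(-5) + 218·7 = 26)
  q = 1: r = 2, s = 3 − 1·(-5) = 8, t = -4 − 1·7 = -11  (check: 300·8 + 218·(-11) = 2)
The row with r = 2 (the gcd) gives the Bezout coefficients s = 8, t = -11.
Result: 300 · (8) + 218 · (-11) = 2.

gcd(300, 218) = 2; s = 8, t = -11 (check: 300·8 + 218·(-11) = 2).


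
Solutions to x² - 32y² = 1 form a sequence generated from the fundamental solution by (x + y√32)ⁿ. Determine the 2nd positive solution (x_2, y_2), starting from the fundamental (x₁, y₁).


Step 1: Find the fundamental solution (x₁, y₁) of x² - 32y² = 1.
  Expand √32 as a continued fraction. a₀ = ⌊√32⌋ = 5; iterate m_{k+1} = d_k·a_k − m_k, d_{k+1} = (32 − m_{k+1}²)/d_k, a_{k+1} = ⌊(a₀ + m_{k+1})/d_{k+1}⌋ (starting m₀ = 0, d₀ = 1), with convergents p_k = a_k·p_{k-1} + p_{k-2}, q_k = a_k·q_{k-1} + q_{k-2} (p₋₁ = 1, q₋₁ = 0):
  k = 0: a₀ = 5; p₀/q₀ = 5/1; p₀² − 32·q₀² = 25 − 32 = -7.
  k = 1: m = 5, d = 7, a = ⌊(5 + 5)/7⌋ = 1; p/q = (1·5 + 1)/(1·1 + 0) = 6/1; p² − 32·q² = 36 − 32 = 4.
  k = 2: m = 2, d = 4, a = ⌊(5 + 2)/4⌋ = 1; p/q = (1·6 + 5)/(1·1 + 1) = 11/2; p² − 32·q² = 121 − 128 = -7.
  k = 3: m = 2, d = 7, a = ⌊(5 + 2)/7⌋ = 1; p/q = (1·11 + 6)/(1·2 + 1) = 17/3; p² − 32·q² = 289 − 288 = 1.
  The first convergent with p² − 32·q² = 1 gives the fundamental solution (x₁, y₁) = (17, 3).
Step 2: Apply the recurrence (x_{n+1}, y_{n+1}) = (x₁x_n + 32y₁y_n, x₁y_n + y₁x_n) repeatedly.
  From (x_1, y_1) = (17, 3): x_2 = 17·17 + 32·3·3 = 577; y_2 = 17·3 + 3·17 = 102.
Step 3: Verify x_2² - 32·y_2² = 332929 - 332928 = 1 (should be 1). ✓

(x_1, y_1) = (17, 3); (x_2, y_2) = (577, 102).


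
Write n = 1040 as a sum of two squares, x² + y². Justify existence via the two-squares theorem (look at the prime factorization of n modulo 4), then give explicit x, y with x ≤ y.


Step 1: Factor n = 1040 = 2^4 · 5 · 13.
Step 2: Check the mod-4 condition on each prime factor: 2 = 2 (special); 5 ≡ 1 (mod 4), exponent 1; 13 ≡ 1 (mod 4), exponent 1.
All primes ≡ 3 (mod 4) appear to even exponent (or don't appear), so by the two-squares theorem n IS expressible as a sum of two squares.
Step 3: Build a representation. Group n = k² · m with k = 4 and m = 5 · 13 = 65 (a product of primes ≡ 1 (mod 4)); a representation of m scales to one of n via (k·x)² + (k·y)² = k²(x² + y²). Each prime p ≡ 1 (mod 4) is itself a sum of two squares; find a² by testing p − a² for a perfect square:
  5: 5 − 1² = 4 = 2² ⇒ 5 = 1² + 2².
  13: 13 − 1² = 12, 13 − 2² = 9 = 3² ⇒ 13 = 2² + 3².
  Combine using the Brahmagupta–Fibonacci identity (a² + b²)(c² + d²) = (ac − bd)² + (ad + bc)² = (ac + bd)² + (ad − bc)²:
  5 · 13 = 65: from (1² + 2²)(2² + 3²), take (1·2 − 2·3, 1·3 + 2·2) = (2 − 6, 3 + 4) = (-4, 7); dropping signs (only squares matter) gives (4, 7); check 4² + 7² = 16 + 49 = 65 ✓.
  Scale by k = 4: (4·4, 4·7) = (16, 28).
Step 4: Order so x ≤ y and verify: 16² + 28² = 256 + 784 = 1040 = n. ✓

n = 1040 = 16² + 28² (one valid representation with x ≤ y).


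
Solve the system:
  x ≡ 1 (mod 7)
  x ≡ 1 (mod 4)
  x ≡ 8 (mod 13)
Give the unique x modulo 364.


Moduli 7, 4, 13 are pairwise coprime; by CRT there is a unique solution modulo M = 7 · 4 · 13 = 364.
Solve pairwise, accumulating the modulus:
  Start with x ≡ 1 (mod 7).
  Combine with x ≡ 1 (mod 4): since gcd(7, 4) = 1, we get a unique residue mod 28.
    Write x = 1 + 7·t and substitute into x ≡ 1 (mod 4): 7·t ≡ 1 − 1 = 0 (mod 4).
    Reduce coefficients mod 4: 3·t ≡ 0 (mod 4).
    The inverse of 3 mod 4 is 3 (since 3·3 = 9 = 2·4 + 1), so t ≡ 3·0 = 0 ≡ 0 (mod 4).
    Then x = 1 + 7·0 = 1, valid modulo lcm(7, 4) = 28: x ≡ 1 (mod 28).
  Combine with x ≡ 8 (mod 13): since gcd(28, 13) = 1, we get a unique residue mod 364.
    Write x = 1 + 28·t and substitute into x ≡ 8 (mod 13): 28·t ≡ 8 − 1 = 7 (mod 13).
    Reduce coefficients mod 13: 2·t ≡ 7 (mod 13).
    The inverse of 2 mod 13 is 7 (since 2·7 = 14 = 1·13 + 1), so t ≡ 7·7 = 49 ≡ 10 (mod 13).
    Then x = 1 + 28·10 = 281, valid modulo lcm(28, 13) = 364: x ≡ 281 (mod 364).
Verify: 281 mod 7 = 1 ✓, 281 mod 4 = 1 ✓, 281 mod 13 = 8 ✓.

x ≡ 281 (mod 364).


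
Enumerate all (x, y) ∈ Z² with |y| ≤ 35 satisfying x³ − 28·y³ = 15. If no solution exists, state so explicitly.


The equation is x³ - 28y³ = 15. For fixed y, x³ = 28·y³ + 15, so a solution requires the RHS to be a perfect cube.
Strategy: iterate y from -35 to 35, compute RHS = 28·y³ + 15, and check whether it is a (positive or negative) perfect cube.
Check small values of y:
  y = 0: RHS = 15 is not a perfect cube.
  y = 1: RHS = 43 is not a perfect cube.
  y = -1: RHS = -13 is not a perfect cube.
  y = 2: RHS = 239 is not a perfect cube.
  y = -2: RHS = -209 is not a perfect cube.
  y = 3: RHS = 771 is not a perfect cube.
  y = -3: RHS = -741 is not a perfect cube.
Continuing the search up to |y| = 35 finds no solutions either.
No (x, y) in the scanned range satisfies the equation.

No integer solutions with |y| ≤ 35.


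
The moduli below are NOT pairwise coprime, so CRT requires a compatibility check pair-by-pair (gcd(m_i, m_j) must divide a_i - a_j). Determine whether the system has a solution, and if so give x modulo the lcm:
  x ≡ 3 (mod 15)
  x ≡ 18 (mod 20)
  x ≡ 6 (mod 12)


Moduli 15, 20, 12 are not pairwise coprime, so CRT works modulo lcm(m_i) when all pairwise compatibility conditions hold.
Pairwise compatibility: gcd(m_i, m_j) must divide a_i - a_j for every pair.
Merge one congruence at a time:
  Start: x ≡ 3 (mod 15).
  Combine with x ≡ 18 (mod 20): gcd(15, 20) = 5; 18 - 3 = 15, which IS divisible by 5, so compatible.
    Write x = 3 + 15·t and substitute into x ≡ 18 (mod 20): 15·t ≡ 18 − 3 = 15 (mod 20).
    Divide the congruence (and modulus) by g = 5: 3·t ≡ 3 (mod 4).
    The inverse of 3 mod 4 is 3 (since 3·3 = 9 = 2·4 + 1), so t ≡ 3·3 = 9 ≡ 1 (mod 4).
    Then x = 3 + 15·1 = 18, valid modulo lcm(15, 20) = 60: x ≡ 18 (mod 60).
  Combine with x ≡ 6 (mod 12): gcd(60, 12) = 12; 6 - 18 = -12, which IS divisible by 12, so compatible.
    Write x = 18 + 60·t and substitute into x ≡ 6 (mod 12): 60·t ≡ 6 − 18 = -12 (mod 12).
    Divide the congruence (and modulus) by g = 12: 5·t ≡ -1 (mod 1).
    Modulo 1 every t works; take t = 0.
    Then x = 18 + 60·0 = 18, valid modulo lcm(60, 12) = 60: x ≡ 18 (mod 60).
Verify: 18 mod 15 = 3, 18 mod 20 = 18, 18 mod 12 = 6.

x ≡ 18 (mod 60).


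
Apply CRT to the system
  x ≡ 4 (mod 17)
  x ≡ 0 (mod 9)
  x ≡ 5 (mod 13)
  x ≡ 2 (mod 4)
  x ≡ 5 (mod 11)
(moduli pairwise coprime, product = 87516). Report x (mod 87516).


Product of moduli M = 17 · 9 · 13 · 4 · 11 = 87516.
Merge one congruence at a time:
  Start: x ≡ 4 (mod 17).
  Combine with x ≡ 0 (mod 9); new modulus lcm = 153.
    Write x = 4 + 17·t and substitute into x ≡ 0 (mod 9): 17·t ≡ 0 − 4 = -4 (mod 9).
    Reduce coefficients mod 9: 8·t ≡ 5 (mod 9).
    The inverse of 8 mod 9 is 8 (since 8·8 = 64 = 7·9 + 1), so t ≡ 8·5 = 40 ≡ 4 (mod 9).
    Then x = 4 + 17·4 = 72, valid modulo lcm(17, 9) = 153: x ≡ 72 (mod 153).
  Combine with x ≡ 5 (mod 13); new modulus lcm = 1989.
    Write x = 72 + 153·t and substitute into x ≡ 5 (mod 13): 153·t ≡ 5 − 72 = -67 (mod 13).
    Reduce coefficients mod 13: 10·t ≡ 11 (mod 13).
    The inverse of 10 mod 13 is 4 (since 10·4 = 40 = 3·13 + 1), so t ≡ 4·11 = 44 ≡ 5 (mod 13).
    Then x = 72 + 153·5 = 837, valid modulo lcm(153, 13) = 1989: x ≡ 837 (mod 1989).
  Combine with x ≡ 2 (mod 4); new modulus lcm = 7956.
    Write x = 837 + 1989·t and substitute into x ≡ 2 (mod 4): 1989·t ≡ 2 − 837 = -835 (mod 4).
    Reduce coefficients mod 4: 1·t ≡ 1 (mod 4).
    So t ≡ 1 (mod 4).
    Then x = 837 + 1989·1 = 2826, valid modulo lcm(1989, 4) = 7956: x ≡ 2826 (mod 7956).
  Combine with x ≡ 5 (mod 11); new modulus lcm = 87516.
    Write x = 2826 + 7956·t and substitute into x ≡ 5 (mod 11): 7956·t ≡ 5 − 2826 = -2821 (mod 11).
    Reduce coefficients mod 11: 3·t ≡ 6 (mod 11).
    The inverse of 3 mod 11 is 4 (since 3·4 = 12 = 1·11 + 1), so t ≡ 4·6 = 24 ≡ 2 (mod 11).
    Then x = 2826 + 7956·2 = 18738, valid modulo lcm(7956, 11) = 87516: x ≡ 18738 (mod 87516).
Verify against each original: 18738 mod 17 = 4, 18738 mod 9 = 0, 18738 mod 13 = 5, 18738 mod 4 = 2, 18738 mod 11 = 5.

x ≡ 18738 (mod 87516).


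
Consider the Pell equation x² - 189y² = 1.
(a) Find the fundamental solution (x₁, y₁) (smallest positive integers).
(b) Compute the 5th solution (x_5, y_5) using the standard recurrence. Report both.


Step 1: Find the fundamental solution (x₁, y₁) of x² - 189y² = 1.
  Expand √189 as a continued fraction. a₀ = ⌊√189⌋ = 13; iterate m_{k+1} = d_k·a_k − m_k, d_{k+1} = (189 − m_{k+1}²)/d_k, a_{k+1} = ⌊(a₀ + m_{k+1})/d_{k+1}⌋ (starting m₀ = 0, d₀ = 1), with convergents p_k = a_k·p_{k-1} + p_{k-2}, q_k = a_k·q_{k-1} + q_{k-2} (p₋₁ = 1, q₋₁ = 0):
  k = 0: a₀ = 13; p₀/q₀ = 13/1; p₀² − 189·q₀² = 169 − 189 = -20.
  k = 1: m = 13, d = 20, a = ⌊(13 + 13)/20⌋ = 1; p/q = (1·13 + 1)/(1·1 + 0) = 14/1; p² − 189·q² = 196 − 189 = 7.
  k = 2: m = 7, d = 7, a = ⌊(13 + 7)/7⌋ = 2; p/q = (2·14 + 13)/(2·1 + 1) = 41/3; p² − 189·q² = 1681 − 1701 = -20.
  k = 3: m = 7, d = 20, a = ⌊(13 + 7)/20⌋ = 1; p/q = (1·41 + 14)/(1·3 + 1) = 55/4; p² − 189·q² = 3025 − 3024 = 1.
  The first convergent with p² − 189·q² = 1 gives the fundamental solution (x₁, y₁) = (55, 4).
Step 2: Apply the recurrence (x_{n+1}, y_{n+1}) = (x₁x_n + 189y₁y_n, x₁y_n + y₁x_n) repeatedly.
  From (x_1, y_1) = (55, 4): x_2 = 55·55 + 189·4·4 = 6049; y_2 = 55·4 + 4·55 = 440.
  From (x_2, y_2) = (6049, 440): x_3 = 55·6049 + 189·4·440 = 665335; y_3 = 55·440 + 4·6049 = 48396.
  From (x_3, y_3) = (665335, 48396): x_4 = 55·665335 + 189·4·48396 = 73180801; y_4 = 55·48396 + 4·665335 = 5323120.
  From (x_4, y_4) = (73180801, 5323120): x_5 = 55·73180801 + 189·4·5323120 = 8049222775; y_5 = 55·5323120 + 4·73180801 = 585494804.
Step 3: Verify x_5² - 189·y_5² = 64789987281578700625 - 64789987281578700624 = 1 (should be 1). ✓

(x_1, y_1) = (55, 4); (x_5, y_5) = (8049222775, 585494804).


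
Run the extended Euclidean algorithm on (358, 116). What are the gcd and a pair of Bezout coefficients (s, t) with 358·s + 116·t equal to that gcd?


Euclidean algorithm on (358, 116) — divide until remainder is 0:
  358 = 3 · 116 + 10
  116 = 11 · 10 + 6
  10 = 1 · 6 + 4
  6 = 1 · 4 + 2
  4 = 2 · 2 + 0
gcd(358, 116) = 2.
Track Bezout coefficients alongside the remainders: start with r₀ = 358 = a·1 + b·0 (s = 1, t = 0) and r₁ = 116 = a·0 + b·1 (s = 0, t = 1); each new remainder r_{k+1} = r_{k-1} − q_k·r_k inherits s_{k+1} = s_{k-1} − q_k·s_k, t_{k+1} = t_{k-1} − q_k·t_k, so r_k = a·s_k + b·t_k at every step:
  q = 3: r = 10, s = 1 − 3·0 = 1, t = 0 − 3·1 = -3  (check: 358·1 + 116·(-3) = 10)
  q = 11: r = 6, s = 0 − 11·1 = -11, t = 1 − 11·(-3) = 34  (check: 358·(-11) + 116·34 = 6)
  q = 1: r = 4, s = 1 − 1·(-11) = 12, t = -3 − 1·34 = -37  (check: 358·12 + 116·(-37) = 4)
  q = 1: r = 2, s = -11 − 1·12 = -23, t = 34 − 1·(-37) = 71  (check: 358·(-23) + 116·71 = 2)
The row with r = 2 (the gcd) gives the Bezout coefficients s = -23, t = 71.
Result: 358 · (-23) + 116 · (71) = 2.

gcd(358, 116) = 2; s = -23, t = 71 (check: 358·(-23) + 116·71 = 2).


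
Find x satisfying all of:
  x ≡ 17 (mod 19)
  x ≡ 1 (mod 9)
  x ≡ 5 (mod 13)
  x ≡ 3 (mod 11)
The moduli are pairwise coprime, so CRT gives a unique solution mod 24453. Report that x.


Product of moduli M = 19 · 9 · 13 · 11 = 24453.
Merge one congruence at a time:
  Start: x ≡ 17 (mod 19).
  Combine with x ≡ 1 (mod 9); new modulus lcm = 171.
    Write x = 17 + 19·t and substitute into x ≡ 1 (mod 9): 19·t ≡ 1 − 17 = -16 (mod 9).
    Reduce coefficients mod 9: 1·t ≡ 2 (mod 9).
    So t ≡ 2 (mod 9).
    Then x = 17 + 19·2 = 55, valid modulo lcm(19, 9) = 171: x ≡ 55 (mod 171).
  Combine with x ≡ 5 (mod 13); new modulus lcm = 2223.
    Write x = 55 + 171·t and substitute into x ≡ 5 (mod 13): 171·t ≡ 5 − 55 = -50 (mod 13).
    Reduce coefficients mod 13: 2·t ≡ 2 (mod 13).
    The inverse of 2 mod 13 is 7 (since 2·7 = 14 = 1·13 + 1), so t ≡ 7·2 = 14 ≡ 1 (mod 13).
    Then x = 55 + 171·1 = 226, valid modulo lcm(171, 13) = 2223: x ≡ 226 (mod 2223).
  Combine with x ≡ 3 (mod 11); new modulus lcm = 24453.
    Write x = 226 + 2223·t and substitute into x ≡ 3 (mod 11): 2223·t ≡ 3 − 226 = -223 (mod 11).
    Reduce coefficients mod 11: 1·t ≡ 8 (mod 11).
    So t ≡ 8 (mod 11).
    Then x = 226 + 2223·8 = 18010, valid modulo lcm(2223, 11) = 24453: x ≡ 18010 (mod 24453).
Verify against each original: 18010 mod 19 = 17, 18010 mod 9 = 1, 18010 mod 13 = 5, 18010 mod 11 = 3.

x ≡ 18010 (mod 24453).


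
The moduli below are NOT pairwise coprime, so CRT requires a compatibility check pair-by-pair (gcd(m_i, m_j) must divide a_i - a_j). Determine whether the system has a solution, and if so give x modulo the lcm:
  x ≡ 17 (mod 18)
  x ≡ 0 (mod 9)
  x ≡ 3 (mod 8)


Moduli 18, 9, 8 are not pairwise coprime, so CRT works modulo lcm(m_i) when all pairwise compatibility conditions hold.
Pairwise compatibility: gcd(m_i, m_j) must divide a_i - a_j for every pair.
Merge one congruence at a time:
  Start: x ≡ 17 (mod 18).
  Combine with x ≡ 0 (mod 9): gcd(18, 9) = 9, and 0 - 17 = -17 is NOT divisible by 9.
    ⇒ system is inconsistent (no integer solution).

No solution (the system is inconsistent).


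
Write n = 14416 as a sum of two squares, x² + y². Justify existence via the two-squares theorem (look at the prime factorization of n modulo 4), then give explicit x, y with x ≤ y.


Step 1: Factor n = 14416 = 2^4 · 17 · 53.
Step 2: Check the mod-4 condition on each prime factor: 2 = 2 (special); 17 ≡ 1 (mod 4), exponent 1; 53 ≡ 1 (mod 4), exponent 1.
All primes ≡ 3 (mod 4) appear to even exponent (or don't appear), so by the two-squares theorem n IS expressible as a sum of two squares.
Step 3: Build a representation. Group n = k² · m with k = 4 and m = 17 · 53 = 901 (a product of primes ≡ 1 (mod 4)); a representation of m scales to one of n via (k·x)² + (k·y)² = k²(x² + y²). Each prime p ≡ 1 (mod 4) is itself a sum of two squares; find a² by testing p − a² for a perfect square:
  17: 17 − 1² = 16 = 4² ⇒ 17 = 1² + 4².
  53: 53 − 1² = 52, 53 − 2² = 49 = 7² ⇒ 53 = 2² + 7².
  Combine using the Brahmagupta–Fibonacci identity (a² + b²)(c² + d²) = (ac − bd)² + (ad + bc)² = (ac + bd)² + (ad − bc)²:
  17 · 53 = 901: from (1² + 4²)(2² + 7²), take (1·2 − 4·7, 1·7 + 4·2) = (2 − 28, 7 + 8) = (-26, 15); dropping signs (only squares matter) gives (26, 15); check 26² + 15² = 676 + 225 = 901 ✓.
  Scale by k = 4: (4·26, 4·15) = (104, 60).
Step 4: Order so x ≤ y and verify: 60² + 104² = 3600 + 10816 = 14416 = n. ✓

n = 14416 = 60² + 104² (one valid representation with x ≤ y).


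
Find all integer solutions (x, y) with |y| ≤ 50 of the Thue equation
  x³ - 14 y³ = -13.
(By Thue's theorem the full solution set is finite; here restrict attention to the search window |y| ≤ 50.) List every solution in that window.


The equation is x³ - 14y³ = -13. For fixed y, x³ = 14·y³ − 13, so a solution requires the RHS to be a perfect cube.
Strategy: iterate y from -50 to 50, compute RHS = 14·y³ − 13, and check whether it is a (positive or negative) perfect cube.
Check small values of y:
  y = 0: RHS = -13 is not a perfect cube.
  y = 1: RHS = 1 = (1)³ ⇒ x = 1 works.
  y = -1: RHS = -27 = (-3)³ ⇒ x = -3 works.
  y = 2: RHS = 99 is not a perfect cube.
  y = -2: RHS = -125 = (-5)³ ⇒ x = -5 works.
  y = 3: RHS = 365 is not a perfect cube.
  y = -3: RHS = -391 is not a perfect cube.
Continuing the search up to |y| = 50 finds no further solutions beyond those listed.
Collected solutions: (1, 1), (-3, -1), (-5, -2).

Solutions (with |y| ≤ 50): (1, 1), (-3, -1), (-5, -2).


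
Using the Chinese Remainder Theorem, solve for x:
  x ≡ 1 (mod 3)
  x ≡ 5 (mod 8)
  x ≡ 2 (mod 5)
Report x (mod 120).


Moduli 3, 8, 5 are pairwise coprime; by CRT there is a unique solution modulo M = 3 · 8 · 5 = 120.
Solve pairwise, accumulating the modulus:
  Start with x ≡ 1 (mod 3).
  Combine with x ≡ 5 (mod 8): since gcd(3, 8) = 1, we get a unique residue mod 24.
    Write x = 1 + 3·t and substitute into x ≡ 5 (mod 8): 3·t ≡ 5 − 1 = 4 (mod 8).
    The inverse of 3 mod 8 is 3 (since 3·3 = 9 = 1·8 + 1), so t ≡ 3·4 = 12 ≡ 4 (mod 8).
    Then x = 1 + 3·4 = 13, valid modulo lcm(3, 8) = 24: x ≡ 13 (mod 24).
  Combine with x ≡ 2 (mod 5): since gcd(24, 5) = 1, we get a unique residue mod 120.
    Write x = 13 + 24·t and substitute into x ≡ 2 (mod 5): 24·t ≡ 2 − 13 = -11 (mod 5).
    Reduce coefficients mod 5: 4·t ≡ 4 (mod 5).
    The inverse of 4 mod 5 is 4 (since 4·4 = 16 = 3·5 + 1), so t ≡ 4·4 = 16 ≡ 1 (mod 5).
    Then x = 13 + 24·1 = 37, valid modulo lcm(24, 5) = 120: x ≡ 37 (mod 120).
Verify: 37 mod 3 = 1 ✓, 37 mod 8 = 5 ✓, 37 mod 5 = 2 ✓.

x ≡ 37 (mod 120).


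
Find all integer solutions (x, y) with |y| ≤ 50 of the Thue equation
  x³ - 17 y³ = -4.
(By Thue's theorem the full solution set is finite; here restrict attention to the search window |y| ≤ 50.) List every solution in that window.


The equation is x³ - 17y³ = -4. For fixed y, x³ = 17·y³ − 4, so a solution requires the RHS to be a perfect cube.
Strategy: iterate y from -50 to 50, compute RHS = 17·y³ − 4, and check whether it is a (positive or negative) perfect cube.
Check small values of y:
  y = 0: RHS = -4 is not a perfect cube.
  y = 1: RHS = 13 is not a perfect cube.
  y = -1: RHS = -21 is not a perfect cube.
  y = 2: RHS = 132 is not a perfect cube.
  y = -2: RHS = -140 is not a perfect cube.
  y = 3: RHS = 455 is not a perfect cube.
  y = -3: RHS = -463 is not a perfect cube.
Continuing the search up to |y| = 50 finds no solutions either.
No (x, y) in the scanned range satisfies the equation.

No integer solutions with |y| ≤ 50.


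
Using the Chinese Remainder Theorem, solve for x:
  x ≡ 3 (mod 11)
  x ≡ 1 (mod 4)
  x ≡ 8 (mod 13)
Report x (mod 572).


Moduli 11, 4, 13 are pairwise coprime; by CRT there is a unique solution modulo M = 11 · 4 · 13 = 572.
Solve pairwise, accumulating the modulus:
  Start with x ≡ 3 (mod 11).
  Combine with x ≡ 1 (mod 4): since gcd(11, 4) = 1, we get a unique residue mod 44.
    Write x = 3 + 11·t and substitute into x ≡ 1 (mod 4): 11·t ≡ 1 − 3 = -2 (mod 4).
    Reduce coefficients mod 4: 3·t ≡ 2 (mod 4).
    The inverse of 3 mod 4 is 3 (since 3·3 = 9 = 2·4 + 1), so t ≡ 3·2 = 6 ≡ 2 (mod 4).
    Then x = 3 + 11·2 = 25, valid modulo lcm(11, 4) = 44: x ≡ 25 (mod 44).
  Combine with x ≡ 8 (mod 13): since gcd(44, 13) = 1, we get a unique residue mod 572.
    Write x = 25 + 44·t and substitute into x ≡ 8 (mod 13): 44·t ≡ 8 − 25 = -17 (mod 13).
    Reduce coefficients mod 13: 5·t ≡ 9 (mod 13).
    The inverse of 5 mod 13 is 8 (since 5·8 = 40 = 3·13 + 1), so t ≡ 8·9 = 72 ≡ 7 (mod 13).
    Then x = 25 + 44·7 = 333, valid modulo lcm(44, 13) = 572: x ≡ 333 (mod 572).
Verify: 333 mod 11 = 3 ✓, 333 mod 4 = 1 ✓, 333 mod 13 = 8 ✓.

x ≡ 333 (mod 572).


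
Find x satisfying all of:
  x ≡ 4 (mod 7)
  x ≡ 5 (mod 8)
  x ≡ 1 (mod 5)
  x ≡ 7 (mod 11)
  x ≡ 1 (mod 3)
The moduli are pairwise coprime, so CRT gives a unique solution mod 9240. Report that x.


Product of moduli M = 7 · 8 · 5 · 11 · 3 = 9240.
Merge one congruence at a time:
  Start: x ≡ 4 (mod 7).
  Combine with x ≡ 5 (mod 8); new modulus lcm = 56.
    Write x = 4 + 7·t and substitute into x ≡ 5 (mod 8): 7·t ≡ 5 − 4 = 1 (mod 8).
    The inverse of 7 mod 8 is 7 (since 7·7 = 49 = 6·8 + 1), so t ≡ 7·1 = 7 ≡ 7 (mod 8).
    Then x = 4 + 7·7 = 53, valid modulo lcm(7, 8) = 56: x ≡ 53 (mod 56).
  Combine with x ≡ 1 (mod 5); new modulus lcm = 280.
    Write x = 53 + 56·t and substitute into x ≡ 1 (mod 5): 56·t ≡ 1 − 53 = -52 (mod 5).
    Reduce coefficients mod 5: 1·t ≡ 3 (mod 5).
    So t ≡ 3 (mod 5).
    Then x = 53 + 56·3 = 221, valid modulo lcm(56, 5) = 280: x ≡ 221 (mod 280).
  Combine with x ≡ 7 (mod 11); new modulus lcm = 3080.
    Write x = 221 + 280·t and substitute into x ≡ 7 (mod 11): 280·t ≡ 7 − 221 = -214 (mod 11).
    Reduce coefficients mod 11: 5·t ≡ 6 (mod 11).
    The inverse of 5 mod 11 is 9 (since 5·9 = 45 = 4·11 + 1), so t ≡ 9·6 = 54 ≡ 10 (mod 11).
    Then x = 221 + 280·10 = 3021, valid modulo lcm(280, 11) = 3080: x ≡ 3021 (mod 3080).
  Combine with x ≡ 1 (mod 3); new modulus lcm = 9240.
    Write x = 3021 + 3080·t and substitute into x ≡ 1 (mod 3): 3080·t ≡ 1 − 3021 = -3020 (mod 3).
    Reduce coefficients mod 3: 2·t ≡ 1 (mod 3).
    The inverse of 2 mod 3 is 2 (since 2·2 = 4 = 1·3 + 1), so t ≡ 2·1 = 2 ≡ 2 (mod 3).
    Then x = 3021 + 3080·2 = 9181, valid modulo lcm(3080, 3) = 9240: x ≡ 9181 (mod 9240).
Verify against each original: 9181 mod 7 = 4, 9181 mod 8 = 5, 9181 mod 5 = 1, 9181 mod 11 = 7, 9181 mod 3 = 1.

x ≡ 9181 (mod 9240).


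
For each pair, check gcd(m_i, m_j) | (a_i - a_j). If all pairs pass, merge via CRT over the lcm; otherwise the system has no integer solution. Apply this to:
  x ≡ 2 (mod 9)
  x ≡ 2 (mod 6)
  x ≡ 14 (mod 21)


Moduli 9, 6, 21 are not pairwise coprime, so CRT works modulo lcm(m_i) when all pairwise compatibility conditions hold.
Pairwise compatibility: gcd(m_i, m_j) must divide a_i - a_j for every pair.
Merge one congruence at a time:
  Start: x ≡ 2 (mod 9).
  Combine with x ≡ 2 (mod 6): gcd(9, 6) = 3; 2 - 2 = 0, which IS divisible by 3, so compatible.
    Write x = 2 + 9·t and substitute into x ≡ 2 (mod 6): 9·t ≡ 2 − 2 = 0 (mod 6).
    Divide the congruence (and modulus) by g = 3: 3·t ≡ 0 (mod 2).
    Reduce coefficients mod 2: 1·t ≡ 0 (mod 2).
    So t ≡ 0 (mod 2).
    Then x = 2 + 9·0 = 2, valid modulo lcm(9, 6) = 18: x ≡ 2 (mod 18).
  Combine with x ≡ 14 (mod 21): gcd(18, 21) = 3; 14 - 2 = 12, which IS divisible by 3, so compatible.
    Write x = 2 + 18·t and substitute into x ≡ 14 (mod 21): 18·t ≡ 14 − 2 = 12 (mod 21).
    Divide the congruence (and modulus) by g = 3: 6·t ≡ 4 (mod 7).
    The inverse of 6 mod 7 is 6 (since 6·6 = 36 = 5·7 + 1), so t ≡ 6·4 = 24 ≡ 3 (mod 7).
    Then x = 2 + 18·3 = 56, valid modulo lcm(18, 21) = 126: x ≡ 56 (mod 126).
Verify: 56 mod 9 = 2, 56 mod 6 = 2, 56 mod 21 = 14.

x ≡ 56 (mod 126).


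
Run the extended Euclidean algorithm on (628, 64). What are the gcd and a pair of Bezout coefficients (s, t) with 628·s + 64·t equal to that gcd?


Euclidean algorithm on (628, 64) — divide until remainder is 0:
  628 = 9 · 64 + 52
  64 = 1 · 52 + 12
  52 = 4 · 12 + 4
  12 = 3 · 4 + 0
gcd(628, 64) = 4.
Track Bezout coefficients alongside the remainders: start with r₀ = 628 = a·1 + b·0 (s = 1, t = 0) and r₁ = 64 = a·0 + b·1 (s = 0, t = 1); each new remainder r_{k+1} = r_{k-1} − q_k·r_k inherits s_{k+1} = s_{k-1} − q_k·s_k, t_{k+1} = t_{k-1} − q_k·t_k, so r_k = a·s_k + b·t_k at every step:
  q = 9: r = 52, s = 1 − 9·0 = 1, t = 0 − 9·1 = -9  (check: 628·1 + 64·(-9) = 52)
  q = 1: r = 12, s = 0 − 1·1 = -1, t = 1 − 1·(-9) = 10  (check: 628·(-1) + 64·10 = 12)
  q = 4: r = 4, s = 1 − 4·(-1) = 5, t = -9 − 4·10 = -49  (check: 628·5 + 64·(-49) = 4)
The row with r = 4 (the gcd) gives the Bezout coefficients s = 5, t = -49.
Result: 628 · (5) + 64 · (-49) = 4.

gcd(628, 64) = 4; s = 5, t = -49 (check: 628·5 + 64·(-49) = 4).
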